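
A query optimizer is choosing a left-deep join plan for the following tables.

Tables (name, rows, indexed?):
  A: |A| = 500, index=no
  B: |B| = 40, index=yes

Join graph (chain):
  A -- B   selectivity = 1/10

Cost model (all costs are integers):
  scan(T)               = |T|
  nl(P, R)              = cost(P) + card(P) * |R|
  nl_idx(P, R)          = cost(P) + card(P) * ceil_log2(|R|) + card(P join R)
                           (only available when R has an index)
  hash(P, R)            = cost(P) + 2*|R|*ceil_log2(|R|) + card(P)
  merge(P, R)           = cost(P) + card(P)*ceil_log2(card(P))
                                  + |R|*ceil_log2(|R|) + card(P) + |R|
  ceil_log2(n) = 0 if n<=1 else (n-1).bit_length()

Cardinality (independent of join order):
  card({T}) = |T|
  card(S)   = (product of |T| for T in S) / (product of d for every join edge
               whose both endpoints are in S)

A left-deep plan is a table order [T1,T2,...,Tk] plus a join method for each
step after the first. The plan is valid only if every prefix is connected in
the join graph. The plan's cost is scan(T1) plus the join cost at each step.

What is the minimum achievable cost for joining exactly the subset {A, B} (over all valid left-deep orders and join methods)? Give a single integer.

1480

Selinger DP over subsets of {A,B}:
  {A}: scan cost=500, card=500
  {B}: scan cost=40, card=40
  {AB}: card=2000; try (B,hash)→1480, (A,merge)→5320, (B,nl_idx)→5500, (B,merge)→5780, (A,hash)→9080, (A,nl)→20040 …(+1); best=1480 via (B,hash)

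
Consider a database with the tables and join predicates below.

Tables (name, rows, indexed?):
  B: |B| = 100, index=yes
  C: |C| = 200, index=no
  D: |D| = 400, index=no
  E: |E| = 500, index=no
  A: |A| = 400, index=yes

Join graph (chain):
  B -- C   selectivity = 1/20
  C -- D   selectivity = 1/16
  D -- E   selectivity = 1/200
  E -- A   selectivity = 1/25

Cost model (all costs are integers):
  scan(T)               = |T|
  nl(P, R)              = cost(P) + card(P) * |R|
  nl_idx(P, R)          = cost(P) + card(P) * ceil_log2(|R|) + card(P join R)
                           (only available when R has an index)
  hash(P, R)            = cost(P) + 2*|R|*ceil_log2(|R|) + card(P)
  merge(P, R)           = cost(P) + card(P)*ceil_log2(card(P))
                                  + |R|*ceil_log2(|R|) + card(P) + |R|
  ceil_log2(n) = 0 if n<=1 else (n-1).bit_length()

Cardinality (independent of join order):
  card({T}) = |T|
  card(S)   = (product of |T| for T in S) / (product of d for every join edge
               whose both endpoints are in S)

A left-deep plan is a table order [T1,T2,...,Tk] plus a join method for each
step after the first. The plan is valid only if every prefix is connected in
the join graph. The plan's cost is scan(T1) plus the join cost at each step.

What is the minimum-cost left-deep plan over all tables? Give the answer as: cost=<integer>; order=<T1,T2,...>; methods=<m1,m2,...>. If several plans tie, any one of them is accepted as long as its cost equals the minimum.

cost=96000; order=E,D,C,B,A; methods=hash,hash,hash,hash

Selinger DP (subsets sized 1..n):
  {B}: scan cost=100, card=100
  {C}: scan cost=200, card=200
  {D}: scan cost=400, card=400
  {E}: scan cost=500, card=500
  {A}: scan cost=400, card=400
  {BC}: card=1000; try (B,hash)→1800, (B,nl_idx)→2600, (C,merge)→2700, (B,merge)→2800, (C,hash)→3400, (C,nl)→20100 …(+1); best=1800 via (B,hash)
  {CD}: card=5000; try (C,hash)→4000, (D,merge)→6000, (C,merge)→6200, (D,hash)→7600, (D,nl)→80200, (C,nl)→80400; best=4000 via (C,hash)
  {DE}: card=1000; try (D,hash)→8200, (E,merge)→9400, (D,merge)→9500, (E,hash)→9800, (E,nl)→200400, (D,nl)→200500; best=8200 via (D,hash)
  {AE}: card=8000; try (A,hash)→8200, (E,merge)→9400, (A,merge)→9500, (E,hash)→9800, (A,nl_idx)→13000, (E,nl)→200400 …(+1); best=8200 via (A,hash)
  {BCD}: card=25000; try (D,hash)→10000, (B,hash)→10400, (D,merge)→16800, (B,nl_idx)→64000, (B,merge)→74800, (D,nl)→401800 …(+1); best=10000 via (D,hash)
  {CDE}: card=12500; try (C,hash)→12400, (E,hash)→18000, (C,merge)→21000, (E,merge)→79000, (C,nl)→208200, (E,nl)→2504000; best=12400 via (C,hash)
  {ADE}: card=16000; try (A,hash)→16400, (A,merge)→23200, (D,hash)→23400, (A,nl_idx)→33200, (D,merge)→124200, (A,nl)→408200 …(+1); best=16400 via (A,hash)
  {BCDE}: card=62500; try (B,hash)→26300, (E,hash)→44000, (B,nl_idx)→162400, (B,merge)→200700, (E,merge)→415000, (B,nl)→1262400 …(+1); best=26300 via (B,hash)
  {ACDE}: card=200000; try (A,hash)→32100, (C,hash)→35600, (A,merge)→203900, (C,merge)→258200, (A,nl_idx)→324900, (C,nl)→3216400 …(+1); best=32100 via (A,hash)
  {ABCDE}: card=1000000; try (A,hash)→96000, (B,hash)→233500, (A,merge)→1092800, (A,nl_idx)→1588800, (B,nl_idx)→2432100, (B,merge)→3832900 …(+2); best=96000 via (A,hash)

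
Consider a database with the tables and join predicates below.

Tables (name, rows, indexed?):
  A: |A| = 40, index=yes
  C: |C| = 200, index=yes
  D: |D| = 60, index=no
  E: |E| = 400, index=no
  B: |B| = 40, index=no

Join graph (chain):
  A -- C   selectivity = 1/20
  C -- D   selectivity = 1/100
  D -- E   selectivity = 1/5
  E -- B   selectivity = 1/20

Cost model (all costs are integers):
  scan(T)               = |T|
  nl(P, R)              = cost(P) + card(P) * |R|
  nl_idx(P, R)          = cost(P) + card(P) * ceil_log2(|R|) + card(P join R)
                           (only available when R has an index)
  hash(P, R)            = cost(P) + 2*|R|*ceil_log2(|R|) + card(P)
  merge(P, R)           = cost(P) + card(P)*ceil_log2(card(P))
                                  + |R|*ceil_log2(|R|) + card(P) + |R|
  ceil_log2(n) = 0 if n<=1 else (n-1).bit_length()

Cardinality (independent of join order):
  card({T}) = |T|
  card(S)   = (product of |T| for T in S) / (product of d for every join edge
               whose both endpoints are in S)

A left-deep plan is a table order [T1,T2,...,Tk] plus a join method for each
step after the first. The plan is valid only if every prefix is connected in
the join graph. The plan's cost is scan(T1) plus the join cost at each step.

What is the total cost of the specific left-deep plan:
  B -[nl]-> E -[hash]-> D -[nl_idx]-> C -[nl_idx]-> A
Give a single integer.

step 1: scan B: cost=40, card=40
step 2: join E via nl
    card(P join E) = 40*400/(20) = 800
    cost = 40 + 40*400 = 16040
step 3: join D via hash
    card(P join D) = 800*60/(5) = 9600
    cost = 16040 + 2*60*6 + 800 = 17560
step 4: join C via nl_idx
    card(P join C) = 9600*200/(100) = 19200
    cost = 17560 + 9600*8 + 19200 = 113560
step 5: join A via nl_idx
    card(P join A) = 19200*40/(20) = 38400
    cost = 113560 + 19200*6 + 38400 = 267160

267160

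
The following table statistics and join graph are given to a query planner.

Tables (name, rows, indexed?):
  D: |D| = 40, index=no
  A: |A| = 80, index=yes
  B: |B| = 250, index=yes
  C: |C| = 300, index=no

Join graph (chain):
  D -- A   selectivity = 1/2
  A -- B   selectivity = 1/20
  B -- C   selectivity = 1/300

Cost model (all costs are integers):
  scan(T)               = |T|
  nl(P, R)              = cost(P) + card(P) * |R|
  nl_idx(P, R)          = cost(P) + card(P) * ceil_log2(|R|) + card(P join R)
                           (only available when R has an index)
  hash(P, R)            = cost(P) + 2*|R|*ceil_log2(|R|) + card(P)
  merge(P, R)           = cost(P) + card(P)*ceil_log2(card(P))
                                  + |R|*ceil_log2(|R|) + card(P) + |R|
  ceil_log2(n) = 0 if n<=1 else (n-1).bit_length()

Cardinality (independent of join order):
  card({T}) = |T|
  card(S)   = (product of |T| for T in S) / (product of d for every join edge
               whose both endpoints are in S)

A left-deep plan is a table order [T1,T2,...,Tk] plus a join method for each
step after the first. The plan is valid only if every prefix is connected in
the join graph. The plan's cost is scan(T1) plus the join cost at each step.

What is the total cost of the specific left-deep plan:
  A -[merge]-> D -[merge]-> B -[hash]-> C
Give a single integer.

step 1: scan A: cost=80, card=80
step 2: join D via merge
    card(P join D) = 80*40/(2) = 1600
    cost = 80 + 80*7 + 40*6 + 80 + 40 = 1000
step 3: join B via merge
    card(P join B) = 1600*250/(20) = 20000
    cost = 1000 + 1600*11 + 250*8 + 1600 + 250 = 22450
step 4: join C via hash
    card(P join C) = 20000*300/(300) = 20000
    cost = 22450 + 2*300*9 + 20000 = 47850

47850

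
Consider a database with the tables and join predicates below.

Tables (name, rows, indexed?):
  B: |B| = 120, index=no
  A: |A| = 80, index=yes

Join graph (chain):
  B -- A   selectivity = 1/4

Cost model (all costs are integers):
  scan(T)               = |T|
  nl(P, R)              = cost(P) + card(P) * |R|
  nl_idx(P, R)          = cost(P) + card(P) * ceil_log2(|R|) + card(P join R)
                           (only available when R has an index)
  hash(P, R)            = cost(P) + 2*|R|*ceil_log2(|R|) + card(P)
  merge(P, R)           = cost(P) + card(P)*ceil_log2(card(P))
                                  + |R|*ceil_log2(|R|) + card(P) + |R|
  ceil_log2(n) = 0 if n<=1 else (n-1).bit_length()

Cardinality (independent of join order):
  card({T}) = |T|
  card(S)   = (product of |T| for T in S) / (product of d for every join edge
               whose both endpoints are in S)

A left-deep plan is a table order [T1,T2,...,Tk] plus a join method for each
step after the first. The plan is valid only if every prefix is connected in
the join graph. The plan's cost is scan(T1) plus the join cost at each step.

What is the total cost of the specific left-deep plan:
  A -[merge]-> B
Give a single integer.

1680

step 1: scan A: cost=80, card=80
step 2: join B via merge
    card(P join B) = 80*120/(4) = 2400
    cost = 80 + 80*7 + 120*7 + 80 + 120 = 1680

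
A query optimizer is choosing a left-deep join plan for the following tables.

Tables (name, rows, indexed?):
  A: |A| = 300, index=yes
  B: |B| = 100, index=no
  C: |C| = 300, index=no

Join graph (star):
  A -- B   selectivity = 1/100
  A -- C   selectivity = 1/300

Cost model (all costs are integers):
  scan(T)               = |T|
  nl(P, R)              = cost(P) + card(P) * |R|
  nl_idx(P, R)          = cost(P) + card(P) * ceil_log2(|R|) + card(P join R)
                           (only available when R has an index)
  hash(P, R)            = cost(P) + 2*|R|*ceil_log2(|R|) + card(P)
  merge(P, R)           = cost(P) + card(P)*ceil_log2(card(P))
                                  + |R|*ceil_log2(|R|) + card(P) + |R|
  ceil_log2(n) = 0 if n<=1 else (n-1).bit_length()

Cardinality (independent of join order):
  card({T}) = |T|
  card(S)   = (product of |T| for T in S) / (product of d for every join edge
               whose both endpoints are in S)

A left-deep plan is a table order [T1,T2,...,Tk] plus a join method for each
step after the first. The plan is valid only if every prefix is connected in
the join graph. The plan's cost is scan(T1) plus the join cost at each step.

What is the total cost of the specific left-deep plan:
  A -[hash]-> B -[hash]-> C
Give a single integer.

step 1: scan A: cost=300, card=300
step 2: join B via hash
    card(P join B) = 300*100/(100) = 300
    cost = 300 + 2*100*7 + 300 = 2000
step 3: join C via hash
    card(P join C) = 300*300/(300) = 300
    cost = 2000 + 2*300*9 + 300 = 7700

7700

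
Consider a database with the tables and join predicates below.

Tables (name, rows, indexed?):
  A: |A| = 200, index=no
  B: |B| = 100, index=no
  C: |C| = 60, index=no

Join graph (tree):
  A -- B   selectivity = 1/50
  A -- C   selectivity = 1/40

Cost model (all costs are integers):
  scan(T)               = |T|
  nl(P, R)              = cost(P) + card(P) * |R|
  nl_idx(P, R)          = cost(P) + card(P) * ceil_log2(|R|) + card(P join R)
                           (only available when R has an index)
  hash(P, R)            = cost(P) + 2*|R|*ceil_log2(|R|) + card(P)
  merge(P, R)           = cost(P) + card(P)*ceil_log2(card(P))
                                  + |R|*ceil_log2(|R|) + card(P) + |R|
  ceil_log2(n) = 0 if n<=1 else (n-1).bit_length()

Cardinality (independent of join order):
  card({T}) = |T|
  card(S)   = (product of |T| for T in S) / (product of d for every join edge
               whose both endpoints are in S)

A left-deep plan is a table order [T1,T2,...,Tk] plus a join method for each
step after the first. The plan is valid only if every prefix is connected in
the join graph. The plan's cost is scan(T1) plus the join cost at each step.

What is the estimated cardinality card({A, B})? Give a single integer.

Tables in S: A(200), B(100)
Edges inside S: A-B(d=50)
numerator = 200 * 100 = 20000
denominator = 50 = 50
card(S) = 20000 / 50 = 400

400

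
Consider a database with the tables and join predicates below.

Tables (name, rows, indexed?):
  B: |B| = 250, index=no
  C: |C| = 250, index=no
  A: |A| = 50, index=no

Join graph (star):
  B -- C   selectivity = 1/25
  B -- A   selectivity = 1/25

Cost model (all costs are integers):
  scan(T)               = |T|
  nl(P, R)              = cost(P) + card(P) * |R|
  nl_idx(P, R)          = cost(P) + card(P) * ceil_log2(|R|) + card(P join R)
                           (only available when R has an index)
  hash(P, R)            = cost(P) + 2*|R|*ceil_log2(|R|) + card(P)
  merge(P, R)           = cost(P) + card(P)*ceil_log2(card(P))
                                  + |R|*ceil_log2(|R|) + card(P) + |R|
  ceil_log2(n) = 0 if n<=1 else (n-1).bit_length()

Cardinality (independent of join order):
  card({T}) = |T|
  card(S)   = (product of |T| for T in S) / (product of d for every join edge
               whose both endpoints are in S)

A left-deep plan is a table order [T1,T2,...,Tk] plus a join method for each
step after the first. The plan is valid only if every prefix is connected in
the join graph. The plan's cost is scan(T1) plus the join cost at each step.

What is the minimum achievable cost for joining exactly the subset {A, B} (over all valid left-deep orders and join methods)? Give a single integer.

Selinger DP over subsets of {A,B}:
  {B}: scan cost=250, card=250
  {A}: scan cost=50, card=50
  {AB}: card=500; try (A,hash)→1100, (B,merge)→2650, (A,merge)→2850, (B,hash)→4100, (B,nl)→12550, (A,nl)→12750; best=1100 via (A,hash)

1100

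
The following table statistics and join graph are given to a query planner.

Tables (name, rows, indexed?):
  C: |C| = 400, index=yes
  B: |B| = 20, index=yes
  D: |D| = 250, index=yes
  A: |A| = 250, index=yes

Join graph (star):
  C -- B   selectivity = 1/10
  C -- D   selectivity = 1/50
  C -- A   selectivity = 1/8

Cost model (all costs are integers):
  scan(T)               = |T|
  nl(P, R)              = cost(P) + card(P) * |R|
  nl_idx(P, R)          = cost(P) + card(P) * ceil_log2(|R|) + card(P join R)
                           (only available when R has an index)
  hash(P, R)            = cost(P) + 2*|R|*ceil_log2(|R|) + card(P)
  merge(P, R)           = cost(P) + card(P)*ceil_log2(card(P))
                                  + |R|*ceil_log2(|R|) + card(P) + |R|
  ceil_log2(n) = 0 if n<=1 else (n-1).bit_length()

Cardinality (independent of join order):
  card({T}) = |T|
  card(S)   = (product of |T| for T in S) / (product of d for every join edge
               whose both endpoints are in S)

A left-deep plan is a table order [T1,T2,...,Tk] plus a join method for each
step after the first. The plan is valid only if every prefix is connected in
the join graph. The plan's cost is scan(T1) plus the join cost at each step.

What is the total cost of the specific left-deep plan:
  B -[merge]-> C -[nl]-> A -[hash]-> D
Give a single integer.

step 1: scan B: cost=20, card=20
step 2: join C via merge
    card(P join C) = 20*400/(10) = 800
    cost = 20 + 20*5 + 400*9 + 20 + 400 = 4140
step 3: join A via nl
    card(P join A) = 800*250/(8) = 25000
    cost = 4140 + 800*250 = 204140
step 4: join D via hash
    card(P join D) = 25000*250/(50) = 125000
    cost = 204140 + 2*250*8 + 25000 = 233140

233140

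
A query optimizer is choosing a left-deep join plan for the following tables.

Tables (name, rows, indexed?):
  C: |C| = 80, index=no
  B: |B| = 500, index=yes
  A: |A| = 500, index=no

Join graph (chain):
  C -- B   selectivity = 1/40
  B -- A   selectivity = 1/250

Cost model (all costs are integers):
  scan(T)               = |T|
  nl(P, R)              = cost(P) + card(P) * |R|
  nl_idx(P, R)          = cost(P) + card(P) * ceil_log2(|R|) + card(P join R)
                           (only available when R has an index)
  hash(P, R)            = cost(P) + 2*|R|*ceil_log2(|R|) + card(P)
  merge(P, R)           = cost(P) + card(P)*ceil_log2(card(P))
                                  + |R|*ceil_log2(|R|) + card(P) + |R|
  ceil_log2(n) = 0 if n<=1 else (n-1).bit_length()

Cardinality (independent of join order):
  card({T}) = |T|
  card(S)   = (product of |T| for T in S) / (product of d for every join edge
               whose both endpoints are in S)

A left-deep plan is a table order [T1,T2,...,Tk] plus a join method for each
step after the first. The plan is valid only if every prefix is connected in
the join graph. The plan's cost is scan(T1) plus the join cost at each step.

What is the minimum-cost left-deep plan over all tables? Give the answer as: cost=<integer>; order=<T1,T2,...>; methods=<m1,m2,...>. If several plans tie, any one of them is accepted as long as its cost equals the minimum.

cost=8120; order=A,B,C; methods=nl_idx,hash

Selinger DP (subsets sized 1..n):
  {C}: scan cost=80, card=80
  {B}: scan cost=500, card=500
  {A}: scan cost=500, card=500
  {BC}: card=1000; try (B,nl_idx)→1800, (C,hash)→2120, (B,merge)→5720, (C,merge)→6140, (B,hash)→9160, (B,nl)→40080 …(+1); best=1800 via (B,nl_idx)
  {AB}: card=1000; try (B,nl_idx)→6000, (B,hash)→10000, (A,hash)→10000, (B,merge)→10500, (A,merge)→10500, (B,nl)→250500 …(+1); best=6000 via (B,nl_idx)
  {ABC}: card=2000; try (C,hash)→8120, (A,hash)→11800, (C,merge)→17640, (A,merge)→17800, (C,nl)→86000, (A,nl)→501800; best=8120 via (C,hash)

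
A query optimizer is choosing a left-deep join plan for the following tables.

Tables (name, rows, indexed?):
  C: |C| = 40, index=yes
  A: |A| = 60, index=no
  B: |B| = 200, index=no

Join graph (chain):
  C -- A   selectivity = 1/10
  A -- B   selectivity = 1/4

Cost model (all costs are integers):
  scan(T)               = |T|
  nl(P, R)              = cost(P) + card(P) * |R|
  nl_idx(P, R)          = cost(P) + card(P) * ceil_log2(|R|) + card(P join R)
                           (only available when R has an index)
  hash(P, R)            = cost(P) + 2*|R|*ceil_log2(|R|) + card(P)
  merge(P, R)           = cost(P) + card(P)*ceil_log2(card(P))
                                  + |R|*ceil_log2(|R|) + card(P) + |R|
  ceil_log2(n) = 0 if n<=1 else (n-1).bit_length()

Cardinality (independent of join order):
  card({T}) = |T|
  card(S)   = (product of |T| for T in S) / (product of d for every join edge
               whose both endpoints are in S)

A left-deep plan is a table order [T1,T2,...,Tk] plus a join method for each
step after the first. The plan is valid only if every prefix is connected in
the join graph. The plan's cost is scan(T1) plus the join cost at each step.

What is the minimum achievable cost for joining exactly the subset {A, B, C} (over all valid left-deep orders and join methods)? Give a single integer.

4040

Selinger DP over subsets of {A,B,C}:
  {C}: scan cost=40, card=40
  {A}: scan cost=60, card=60
  {B}: scan cost=200, card=200
  {AC}: card=240; try (C,hash)→600, (C,nl_idx)→660, (A,merge)→740, (C,merge)→760, (A,hash)→800, (A,nl)→2440 …(+1); best=600 via (C,hash)
  {AB}: card=3000; try (A,hash)→1120, (B,merge)→2280, (A,merge)→2420, (B,hash)→3320, (B,nl)→12060, (A,nl)→12200; best=1120 via (A,hash)
  {ABC}: card=12000; try (B,hash)→4040, (B,merge)→4560, (C,hash)→4600, (C,nl_idx)→31120, (C,merge)→40400, (B,nl)→48600 …(+1); best=4040 via (B,hash)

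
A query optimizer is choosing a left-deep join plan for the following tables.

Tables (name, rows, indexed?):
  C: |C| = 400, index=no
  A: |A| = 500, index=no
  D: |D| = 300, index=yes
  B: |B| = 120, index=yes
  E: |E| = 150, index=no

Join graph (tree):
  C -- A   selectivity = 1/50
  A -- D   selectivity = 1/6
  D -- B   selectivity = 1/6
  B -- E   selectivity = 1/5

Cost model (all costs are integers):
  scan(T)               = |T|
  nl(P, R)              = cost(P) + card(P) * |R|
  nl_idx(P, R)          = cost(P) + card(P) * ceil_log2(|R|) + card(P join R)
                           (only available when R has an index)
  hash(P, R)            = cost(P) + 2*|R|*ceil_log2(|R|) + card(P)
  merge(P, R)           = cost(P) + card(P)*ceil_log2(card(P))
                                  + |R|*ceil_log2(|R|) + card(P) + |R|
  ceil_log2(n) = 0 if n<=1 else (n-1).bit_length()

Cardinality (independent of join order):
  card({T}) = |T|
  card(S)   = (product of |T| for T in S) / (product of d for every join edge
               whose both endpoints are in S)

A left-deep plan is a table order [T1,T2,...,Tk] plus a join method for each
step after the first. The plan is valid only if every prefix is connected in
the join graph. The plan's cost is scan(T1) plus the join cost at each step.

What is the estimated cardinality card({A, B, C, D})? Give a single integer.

4000000

Tables in S: A(500), B(120), C(400), D(300)
Edges inside S: C-A(d=50), A-D(d=6), D-B(d=6)
numerator = 500 * 120 * 400 * 300 = 7200000000
denominator = 50 * 6 * 6 = 1800
card(S) = 7200000000 / 1800 = 4000000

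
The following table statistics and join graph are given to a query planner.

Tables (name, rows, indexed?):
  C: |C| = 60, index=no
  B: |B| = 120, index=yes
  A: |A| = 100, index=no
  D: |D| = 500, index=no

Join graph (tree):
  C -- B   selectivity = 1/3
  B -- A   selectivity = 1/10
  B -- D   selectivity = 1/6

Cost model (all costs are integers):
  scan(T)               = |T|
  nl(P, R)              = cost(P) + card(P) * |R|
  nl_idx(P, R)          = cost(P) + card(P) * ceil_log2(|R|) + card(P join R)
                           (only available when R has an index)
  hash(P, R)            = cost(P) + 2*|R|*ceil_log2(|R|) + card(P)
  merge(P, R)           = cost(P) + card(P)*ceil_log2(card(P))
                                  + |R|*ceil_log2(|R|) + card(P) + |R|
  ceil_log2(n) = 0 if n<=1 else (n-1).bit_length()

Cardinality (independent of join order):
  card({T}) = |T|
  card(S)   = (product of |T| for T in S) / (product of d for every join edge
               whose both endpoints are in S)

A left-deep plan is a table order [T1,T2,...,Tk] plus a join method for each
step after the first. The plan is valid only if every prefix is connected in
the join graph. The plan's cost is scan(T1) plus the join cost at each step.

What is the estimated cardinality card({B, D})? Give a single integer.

Tables in S: B(120), D(500)
Edges inside S: B-D(d=6)
numerator = 120 * 500 = 60000
denominator = 6 = 6
card(S) = 60000 / 6 = 10000

10000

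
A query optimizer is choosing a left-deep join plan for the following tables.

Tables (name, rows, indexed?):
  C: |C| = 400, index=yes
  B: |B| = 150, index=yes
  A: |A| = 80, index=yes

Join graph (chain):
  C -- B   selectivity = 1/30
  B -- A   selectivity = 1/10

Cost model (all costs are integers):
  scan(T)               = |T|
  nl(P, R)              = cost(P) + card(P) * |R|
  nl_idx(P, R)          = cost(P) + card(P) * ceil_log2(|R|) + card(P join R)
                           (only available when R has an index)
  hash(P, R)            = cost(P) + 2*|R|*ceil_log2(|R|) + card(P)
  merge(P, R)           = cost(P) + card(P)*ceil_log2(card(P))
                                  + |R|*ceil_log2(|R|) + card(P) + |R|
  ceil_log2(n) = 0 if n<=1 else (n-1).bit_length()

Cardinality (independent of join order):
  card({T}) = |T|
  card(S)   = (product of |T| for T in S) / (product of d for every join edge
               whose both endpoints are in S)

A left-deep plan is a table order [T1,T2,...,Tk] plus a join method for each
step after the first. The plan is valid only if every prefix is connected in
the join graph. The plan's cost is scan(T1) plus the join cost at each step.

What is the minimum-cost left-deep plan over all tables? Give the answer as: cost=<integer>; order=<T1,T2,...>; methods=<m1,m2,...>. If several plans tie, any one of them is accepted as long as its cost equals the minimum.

Selinger DP (subsets sized 1..n):
  {C}: scan cost=400, card=400
  {B}: scan cost=150, card=150
  {A}: scan cost=80, card=80
  {BC}: card=2000; try (B,hash)→3200, (C,nl_idx)→3500, (C,merge)→5500, (B,nl_idx)→5600, (B,merge)→5750, (C,hash)→7500 …(+2); best=3200 via (B,hash)
  {AB}: card=1200; try (A,hash)→1420, (B,nl_idx)→1920, (B,merge)→2070, (A,merge)→2140, (A,nl_idx)→2400, (B,hash)→2560 …(+2); best=1420 via (A,hash)
  {ABC}: card=16000; try (A,hash)→6320, (C,hash)→9820, (C,merge)→19820, (A,merge)→27840, (C,nl_idx)→28220, (A,nl_idx)→33200 …(+2); best=6320 via (A,hash)

cost=6320; order=C,B,A; methods=hash,hash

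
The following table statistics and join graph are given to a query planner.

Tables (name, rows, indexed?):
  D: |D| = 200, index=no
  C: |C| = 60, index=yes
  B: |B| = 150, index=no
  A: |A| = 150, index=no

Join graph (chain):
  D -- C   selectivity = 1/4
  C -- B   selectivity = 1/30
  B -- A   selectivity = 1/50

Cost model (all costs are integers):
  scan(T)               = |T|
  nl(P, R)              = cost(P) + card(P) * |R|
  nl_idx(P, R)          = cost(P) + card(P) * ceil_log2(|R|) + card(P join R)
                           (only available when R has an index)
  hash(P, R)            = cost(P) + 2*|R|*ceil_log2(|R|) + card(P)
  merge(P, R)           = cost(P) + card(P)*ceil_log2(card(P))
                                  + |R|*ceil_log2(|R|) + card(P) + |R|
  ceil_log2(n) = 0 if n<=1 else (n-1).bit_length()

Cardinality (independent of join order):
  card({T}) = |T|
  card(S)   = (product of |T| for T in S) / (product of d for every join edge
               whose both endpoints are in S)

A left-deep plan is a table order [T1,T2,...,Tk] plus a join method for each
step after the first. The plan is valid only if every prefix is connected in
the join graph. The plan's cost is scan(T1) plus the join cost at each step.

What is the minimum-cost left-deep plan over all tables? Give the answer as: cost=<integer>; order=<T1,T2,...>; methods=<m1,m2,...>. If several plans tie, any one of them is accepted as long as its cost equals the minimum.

Selinger DP (subsets sized 1..n):
  {D}: scan cost=200, card=200
  {C}: scan cost=60, card=60
  {B}: scan cost=150, card=150
  {A}: scan cost=150, card=150
  {CD}: card=3000; try (C,hash)→1120, (D,merge)→2280, (C,merge)→2420, (D,hash)→3320, (C,nl_idx)→4400, (D,nl)→12060 …(+1); best=1120 via (C,hash)
  {BC}: card=300; try (C,hash)→1020, (C,nl_idx)→1350, (B,merge)→1830, (C,merge)→1920, (B,hash)→2520, (B,nl)→9060 …(+1); best=1020 via (C,hash)
  {AB}: card=450; try (B,hash)→2700, (A,hash)→2700, (B,merge)→2850, (A,merge)→2850, (B,nl)→22650, (A,nl)→22650; best=2700 via (B,hash)
  {BCD}: card=15000; try (D,hash)→4520, (D,merge)→5820, (B,hash)→6520, (B,merge)→41470, (D,nl)→61020, (B,nl)→451120; best=4520 via (D,hash)
  {ABC}: card=900; try (A,hash)→3720, (C,hash)→3870, (A,merge)→5370, (C,nl_idx)→6300, (C,merge)→7620, (C,nl)→29700 …(+1); best=3720 via (A,hash)
  {ABCD}: card=45000; try (D,hash)→7820, (D,merge)→15420, (A,hash)→21920, (D,nl)→183720, (A,merge)→230870, (A,nl)→2254520; best=7820 via (D,hash)

cost=7820; order=B,C,A,D; methods=hash,hash,hash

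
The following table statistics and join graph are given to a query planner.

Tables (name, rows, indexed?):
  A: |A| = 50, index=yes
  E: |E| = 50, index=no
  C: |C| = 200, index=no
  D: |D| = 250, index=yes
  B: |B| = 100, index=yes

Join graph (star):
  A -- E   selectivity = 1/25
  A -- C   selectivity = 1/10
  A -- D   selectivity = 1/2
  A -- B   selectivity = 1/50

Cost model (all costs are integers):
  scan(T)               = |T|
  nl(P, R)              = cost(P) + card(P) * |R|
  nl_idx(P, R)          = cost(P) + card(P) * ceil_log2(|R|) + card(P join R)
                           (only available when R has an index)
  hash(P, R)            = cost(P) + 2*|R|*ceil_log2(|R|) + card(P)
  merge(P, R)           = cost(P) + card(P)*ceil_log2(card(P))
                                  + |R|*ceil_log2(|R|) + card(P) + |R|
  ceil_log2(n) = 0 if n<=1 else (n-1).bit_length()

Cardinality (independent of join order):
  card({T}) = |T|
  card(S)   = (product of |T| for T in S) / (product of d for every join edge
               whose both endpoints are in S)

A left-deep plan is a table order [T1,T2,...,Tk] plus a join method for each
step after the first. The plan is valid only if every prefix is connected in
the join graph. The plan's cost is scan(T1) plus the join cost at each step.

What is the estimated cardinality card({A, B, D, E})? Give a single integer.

Tables in S: A(50), B(100), D(250), E(50)
Edges inside S: A-E(d=25), A-D(d=2), A-B(d=50)
numerator = 50 * 100 * 250 * 50 = 62500000
denominator = 25 * 2 * 50 = 2500
card(S) = 62500000 / 2500 = 25000

25000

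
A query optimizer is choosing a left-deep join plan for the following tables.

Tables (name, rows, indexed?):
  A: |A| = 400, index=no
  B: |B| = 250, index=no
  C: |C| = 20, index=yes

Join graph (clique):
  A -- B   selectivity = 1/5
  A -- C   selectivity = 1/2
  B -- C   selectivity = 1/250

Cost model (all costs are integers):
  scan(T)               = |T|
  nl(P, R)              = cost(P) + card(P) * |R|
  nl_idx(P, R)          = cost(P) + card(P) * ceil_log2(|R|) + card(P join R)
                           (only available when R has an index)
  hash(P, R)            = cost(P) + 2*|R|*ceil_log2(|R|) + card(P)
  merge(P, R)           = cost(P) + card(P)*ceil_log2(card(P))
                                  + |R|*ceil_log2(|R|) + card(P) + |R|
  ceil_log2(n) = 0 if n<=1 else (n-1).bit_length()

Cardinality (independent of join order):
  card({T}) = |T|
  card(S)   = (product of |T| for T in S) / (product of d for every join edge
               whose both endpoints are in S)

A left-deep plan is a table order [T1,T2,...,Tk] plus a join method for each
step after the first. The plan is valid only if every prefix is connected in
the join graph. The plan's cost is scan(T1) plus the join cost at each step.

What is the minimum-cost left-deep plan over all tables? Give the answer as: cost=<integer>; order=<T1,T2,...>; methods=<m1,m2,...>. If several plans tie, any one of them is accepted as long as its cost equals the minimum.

Selinger DP (subsets sized 1..n):
  {A}: scan cost=400, card=400
  {B}: scan cost=250, card=250
  {C}: scan cost=20, card=20
  {AB}: card=20000; try (B,hash)→4800, (A,merge)→6500, (B,merge)→6650, (A,hash)→7700, (A,nl)→100250, (B,nl)→100400; best=4800 via (B,hash)
  {AC}: card=4000; try (C,hash)→1000, (A,merge)→4140, (C,merge)→4520, (C,nl_idx)→6400, (A,hash)→7240, (A,nl)→8020 …(+1); best=1000 via (C,hash)
  {BC}: card=20; try (C,hash)→700, (C,nl_idx)→1520, (B,merge)→2390, (C,merge)→2620, (B,hash)→4040, (B,nl)→5020 …(+1); best=700 via (C,hash)
  {ABC}: card=800; try (A,merge)→4820, (A,hash)→7920, (A,nl)→8700, (B,hash)→9000, (C,hash)→25000, (B,merge)→55250 …(+4); best=4820 via (A,merge)

cost=4820; order=B,C,A; methods=hash,merge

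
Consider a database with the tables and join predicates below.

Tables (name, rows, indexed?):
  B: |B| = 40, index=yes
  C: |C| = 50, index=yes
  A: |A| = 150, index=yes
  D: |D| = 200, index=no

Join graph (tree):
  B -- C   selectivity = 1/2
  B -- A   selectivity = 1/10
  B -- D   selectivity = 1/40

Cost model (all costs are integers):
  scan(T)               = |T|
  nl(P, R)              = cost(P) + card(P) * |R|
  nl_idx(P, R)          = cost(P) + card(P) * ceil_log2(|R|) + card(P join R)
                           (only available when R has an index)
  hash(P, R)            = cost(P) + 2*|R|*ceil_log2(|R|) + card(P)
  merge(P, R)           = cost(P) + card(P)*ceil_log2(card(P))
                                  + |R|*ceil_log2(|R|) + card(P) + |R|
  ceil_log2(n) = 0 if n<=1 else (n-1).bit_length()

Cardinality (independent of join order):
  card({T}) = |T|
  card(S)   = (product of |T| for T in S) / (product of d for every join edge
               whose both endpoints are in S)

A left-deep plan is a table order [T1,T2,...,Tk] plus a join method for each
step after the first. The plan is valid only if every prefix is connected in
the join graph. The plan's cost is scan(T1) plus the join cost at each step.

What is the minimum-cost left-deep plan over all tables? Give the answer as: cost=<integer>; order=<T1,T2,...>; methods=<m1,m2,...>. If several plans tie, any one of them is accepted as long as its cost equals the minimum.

Selinger DP (subsets sized 1..n):
  {B}: scan cost=40, card=40
  {C}: scan cost=50, card=50
  {A}: scan cost=150, card=150
  {D}: scan cost=200, card=200
  {BC}: card=1000; try (B,hash)→580, (C,merge)→670, (C,hash)→680, (B,merge)→680, (C,nl_idx)→1280, (B,nl_idx)→1350 …(+2); best=580 via (B,hash)
  {AB}: card=600; try (B,hash)→780, (A,nl_idx)→960, (B,nl_idx)→1650, (A,merge)→1670, (B,merge)→1780, (A,hash)→2480 …(+2); best=780 via (B,hash)
  {BD}: card=200; try (B,hash)→880, (B,nl_idx)→1600, (D,merge)→2120, (B,merge)→2280, (D,hash)→3280, (D,nl)→8040 …(+1); best=880 via (B,hash)
  {ABC}: card=15000; try (C,hash)→1980, (A,hash)→3980, (C,merge)→7730, (A,merge)→12930, (C,nl_idx)→19380, (A,nl_idx)→23580 …(+2); best=1980 via (C,hash)
  {BCD}: card=5000; try (C,hash)→1680, (C,merge)→3030, (D,hash)→4780, (C,nl_idx)→7080, (C,nl)→10880, (D,merge)→13380 …(+1); best=1680 via (C,hash)
  {ABD}: card=3000; try (A,hash)→3480, (A,merge)→4030, (D,hash)→4580, (A,nl_idx)→5480, (D,merge)→9180, (A,nl)→30880 …(+1); best=3480 via (A,hash)
  {ABCD}: card=75000; try (C,hash)→7080, (A,hash)→9080, (D,hash)→20180, (C,merge)→42830, (A,merge)→73030, (C,nl_idx)→96480 …(+5); best=7080 via (C,hash)

cost=7080; order=D,B,A,C; methods=hash,hash,hash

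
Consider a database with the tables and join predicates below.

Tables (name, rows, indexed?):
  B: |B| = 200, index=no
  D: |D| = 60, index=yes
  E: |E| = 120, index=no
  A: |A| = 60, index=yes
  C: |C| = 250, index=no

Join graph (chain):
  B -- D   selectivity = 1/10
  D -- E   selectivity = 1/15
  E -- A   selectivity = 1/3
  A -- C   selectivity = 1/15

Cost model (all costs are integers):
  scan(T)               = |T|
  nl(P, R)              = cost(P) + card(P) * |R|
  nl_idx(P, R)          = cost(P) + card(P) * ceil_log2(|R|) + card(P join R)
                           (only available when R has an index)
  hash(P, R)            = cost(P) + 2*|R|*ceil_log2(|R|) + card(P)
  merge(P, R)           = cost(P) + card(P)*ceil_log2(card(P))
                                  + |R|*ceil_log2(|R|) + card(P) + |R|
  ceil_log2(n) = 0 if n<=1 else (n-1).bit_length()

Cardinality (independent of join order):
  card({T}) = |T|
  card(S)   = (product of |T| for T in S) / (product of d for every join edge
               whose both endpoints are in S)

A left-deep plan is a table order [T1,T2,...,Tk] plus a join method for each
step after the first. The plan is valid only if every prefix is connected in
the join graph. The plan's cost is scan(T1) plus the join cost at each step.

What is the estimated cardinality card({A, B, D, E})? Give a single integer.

Tables in S: A(60), B(200), D(60), E(120)
Edges inside S: B-D(d=10), D-E(d=15), E-A(d=3)
numerator = 60 * 200 * 60 * 120 = 86400000
denominator = 10 * 15 * 3 = 450
card(S) = 86400000 / 450 = 192000

192000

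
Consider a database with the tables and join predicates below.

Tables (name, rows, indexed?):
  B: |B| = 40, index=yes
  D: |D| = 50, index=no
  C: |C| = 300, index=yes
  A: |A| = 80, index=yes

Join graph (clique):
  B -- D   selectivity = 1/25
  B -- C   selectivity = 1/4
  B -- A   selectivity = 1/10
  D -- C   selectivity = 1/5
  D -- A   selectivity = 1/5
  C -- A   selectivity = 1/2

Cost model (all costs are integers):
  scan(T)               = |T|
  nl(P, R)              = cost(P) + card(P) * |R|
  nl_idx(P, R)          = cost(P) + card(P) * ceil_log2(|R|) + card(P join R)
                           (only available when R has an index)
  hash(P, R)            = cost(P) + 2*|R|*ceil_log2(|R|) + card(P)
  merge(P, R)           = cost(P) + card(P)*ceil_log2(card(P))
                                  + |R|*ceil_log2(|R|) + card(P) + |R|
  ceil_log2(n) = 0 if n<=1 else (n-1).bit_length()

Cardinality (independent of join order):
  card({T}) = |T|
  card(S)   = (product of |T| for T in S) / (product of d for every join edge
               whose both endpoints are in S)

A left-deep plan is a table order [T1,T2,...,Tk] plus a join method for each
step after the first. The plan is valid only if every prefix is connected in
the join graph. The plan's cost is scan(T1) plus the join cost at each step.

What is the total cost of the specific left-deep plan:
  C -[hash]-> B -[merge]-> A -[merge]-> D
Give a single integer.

step 1: scan C: cost=300, card=300
step 2: join B via hash
    card(P join B) = 300*40/(4) = 3000
    cost = 300 + 2*40*6 + 300 = 1080
step 3: join A via merge
    card(P join A) = 3000*80/(10*2) = 12000
    cost = 1080 + 3000*12 + 80*7 + 3000 + 80 = 40720
step 4: join D via merge
    card(P join D) = 12000*50/(25*5*5) = 960
    cost = 40720 + 12000*14 + 50*6 + 12000 + 50 = 221070

221070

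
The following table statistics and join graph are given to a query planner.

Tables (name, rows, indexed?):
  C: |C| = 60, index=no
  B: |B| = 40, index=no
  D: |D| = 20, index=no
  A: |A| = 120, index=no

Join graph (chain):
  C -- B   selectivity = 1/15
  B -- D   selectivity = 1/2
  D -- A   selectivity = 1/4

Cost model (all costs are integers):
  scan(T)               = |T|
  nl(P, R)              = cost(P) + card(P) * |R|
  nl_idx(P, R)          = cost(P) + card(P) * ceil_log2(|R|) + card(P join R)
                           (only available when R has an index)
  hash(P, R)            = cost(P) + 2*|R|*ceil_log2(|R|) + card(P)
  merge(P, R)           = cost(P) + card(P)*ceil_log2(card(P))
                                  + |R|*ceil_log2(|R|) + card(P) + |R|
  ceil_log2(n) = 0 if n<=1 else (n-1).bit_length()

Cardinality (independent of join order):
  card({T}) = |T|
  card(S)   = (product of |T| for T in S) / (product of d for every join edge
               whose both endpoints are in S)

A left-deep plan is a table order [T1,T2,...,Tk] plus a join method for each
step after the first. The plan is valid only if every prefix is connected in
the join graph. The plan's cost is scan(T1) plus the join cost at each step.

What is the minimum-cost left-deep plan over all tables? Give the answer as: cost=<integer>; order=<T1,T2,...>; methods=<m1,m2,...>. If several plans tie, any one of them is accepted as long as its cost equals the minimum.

cost=4240; order=C,B,D,A; methods=hash,hash,hash

Selinger DP (subsets sized 1..n):
  {C}: scan cost=60, card=60
  {B}: scan cost=40, card=40
  {D}: scan cost=20, card=20
  {A}: scan cost=120, card=120
  {BC}: card=160; try (B,hash)→600, (C,merge)→740, (B,merge)→760, (C,hash)→800, (C,nl)→2440, (B,nl)→2460; best=600 via (B,hash)
  {BD}: card=400; try (D,hash)→280, (B,merge)→420, (D,merge)→440, (B,hash)→520, (B,nl)→820, (D,nl)→840; best=280 via (D,hash)
  {AD}: card=600; try (D,hash)→440, (A,merge)→1100, (D,merge)→1200, (A,hash)→1720, (A,nl)→2420, (D,nl)→2520; best=440 via (D,hash)
  {BCD}: card=1600; try (D,hash)→960, (C,hash)→1400, (D,merge)→2160, (D,nl)→3800, (C,merge)→4700, (C,nl)→24280; best=960 via (D,hash)
  {ABD}: card=12000; try (B,hash)→1520, (A,hash)→2360, (A,merge)→5240, (B,merge)→7320, (B,nl)→24440, (A,nl)→48280; best=1520 via (B,hash)
  {ABCD}: card=48000; try (A,hash)→4240, (C,hash)→14240, (A,merge)→21120, (C,merge)→181940, (A,nl)→192960, (C,nl)→721520; best=4240 via (A,hash)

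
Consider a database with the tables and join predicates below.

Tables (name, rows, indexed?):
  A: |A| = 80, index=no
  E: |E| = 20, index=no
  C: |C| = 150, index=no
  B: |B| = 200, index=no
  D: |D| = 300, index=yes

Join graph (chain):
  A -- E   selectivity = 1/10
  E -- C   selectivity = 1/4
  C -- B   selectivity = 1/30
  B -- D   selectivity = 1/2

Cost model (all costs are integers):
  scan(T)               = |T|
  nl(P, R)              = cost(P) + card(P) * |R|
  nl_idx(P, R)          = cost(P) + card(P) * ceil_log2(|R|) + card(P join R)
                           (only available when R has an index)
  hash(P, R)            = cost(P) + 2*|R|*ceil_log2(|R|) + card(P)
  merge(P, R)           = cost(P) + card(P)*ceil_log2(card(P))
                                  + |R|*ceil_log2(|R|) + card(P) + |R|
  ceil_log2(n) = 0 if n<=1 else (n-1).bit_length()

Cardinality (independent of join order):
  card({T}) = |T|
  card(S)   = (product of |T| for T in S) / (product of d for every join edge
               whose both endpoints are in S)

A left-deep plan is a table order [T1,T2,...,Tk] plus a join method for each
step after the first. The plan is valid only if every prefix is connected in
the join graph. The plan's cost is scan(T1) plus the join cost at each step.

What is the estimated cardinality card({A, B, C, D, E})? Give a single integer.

Tables in S: A(80), B(200), C(150), D(300), E(20)
Edges inside S: A-E(d=10), E-C(d=4), C-B(d=30), B-D(d=2)
numerator = 80 * 200 * 150 * 300 * 20 = 14400000000
denominator = 10 * 4 * 30 * 2 = 2400
card(S) = 14400000000 / 2400 = 6000000

6000000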